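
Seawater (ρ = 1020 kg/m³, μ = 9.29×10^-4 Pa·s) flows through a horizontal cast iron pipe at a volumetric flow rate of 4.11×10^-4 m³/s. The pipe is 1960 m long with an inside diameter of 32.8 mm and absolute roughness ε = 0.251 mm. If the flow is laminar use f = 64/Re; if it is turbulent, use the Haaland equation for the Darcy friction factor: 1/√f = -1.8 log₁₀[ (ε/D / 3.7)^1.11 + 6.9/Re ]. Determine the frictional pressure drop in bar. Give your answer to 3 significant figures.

ΔP ≈ 2.76 bar

Cross-sectional area A = πD²/4 = π(0.0328)²/4 = 0.000845 m²; mean velocity V = Q/A = 0.000411/0.000845 = 0.4864 m/s.
Reynolds number Re = ρVD/μ = 1020 · 0.4864 · 0.0328 / 0.000929 = 1.752e+04.
Re > 4000 → turbulent. Relative roughness ε/D = 0.000251/0.0328 = 0.00765. Haaland: 1/√f = -1.8 log₁₀[(0.00765/3.7)^1.11 + 6.9/1.752e+04] = -1.8 log₁₀[0.00105 + 0.000394] = 5.114, so f = 0.03824.
Darcy-Weisbach: ΔP = f(L/D)(ρV²/2) = 0.03824·(1960/0.0328)·(1020·0.4864²/2) = 0.03824·5.976e+04·120.7 = 2.757e+05 Pa.
ΔP = 2.757e+05 Pa = 2.76 bar.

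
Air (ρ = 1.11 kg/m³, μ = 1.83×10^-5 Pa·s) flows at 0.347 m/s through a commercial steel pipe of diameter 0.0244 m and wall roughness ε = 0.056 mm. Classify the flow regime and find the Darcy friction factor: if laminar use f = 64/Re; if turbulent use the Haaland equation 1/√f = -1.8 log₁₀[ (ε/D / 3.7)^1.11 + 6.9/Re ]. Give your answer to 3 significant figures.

Re = ρVD/μ = 1.11·0.347·0.0244/1.83e-05 = 513.6.
Re < 2300 → laminar, so f = 64/Re = 0.1246 (roughness is irrelevant in laminar flow).

f ≈ 0.125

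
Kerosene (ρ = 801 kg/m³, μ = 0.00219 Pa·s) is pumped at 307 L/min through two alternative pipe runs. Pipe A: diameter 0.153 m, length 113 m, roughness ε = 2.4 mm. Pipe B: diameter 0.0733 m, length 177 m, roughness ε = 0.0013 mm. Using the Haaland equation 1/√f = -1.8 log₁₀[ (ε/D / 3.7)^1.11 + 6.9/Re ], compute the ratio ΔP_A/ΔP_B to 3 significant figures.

ΔP_A/ΔP_B ≈ 0.0332

Pipe A: V = Q/A = 0.005117/0.01839 = 0.2783 m/s; Re = 1.557e+04; ε/D = 0.0157; Haaland → f = 0.04717; ΔP_A = f(L/D)(ρV²/2) = 1081 Pa.
Pipe B: V = Q/A = 0.005117/0.00422 = 1.213 m/s; Re = 3.251e+04; ε/D = 1.77e-05; Haaland → f = 0.02291; ΔP_B = f(L/D)(ρV²/2) = 3.257e+04 Pa.
ΔP_A/ΔP_B = 1081/3.257e+04 = 0.0332.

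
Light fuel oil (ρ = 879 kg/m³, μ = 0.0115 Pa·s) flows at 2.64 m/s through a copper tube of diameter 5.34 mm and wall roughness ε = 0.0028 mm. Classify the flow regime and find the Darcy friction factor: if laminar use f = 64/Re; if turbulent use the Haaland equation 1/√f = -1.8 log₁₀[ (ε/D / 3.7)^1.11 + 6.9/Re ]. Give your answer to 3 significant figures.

Re = ρVD/μ = 879·2.64·0.00534/0.0115 = 1078.
Re < 2300 → laminar, so f = 64/Re = 0.05939 (roughness is irrelevant in laminar flow).

f ≈ 0.0594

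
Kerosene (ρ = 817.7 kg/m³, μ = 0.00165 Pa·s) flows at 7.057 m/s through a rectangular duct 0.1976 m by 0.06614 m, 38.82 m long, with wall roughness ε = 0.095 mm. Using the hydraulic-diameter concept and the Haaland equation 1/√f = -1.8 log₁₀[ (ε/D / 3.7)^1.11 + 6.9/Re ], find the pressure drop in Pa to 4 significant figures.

ΔP ≈ 161400 Pa

Hydraulic diameter D_h = 4A/P = 4·(0.1976·0.06614)/(2·(0.1976+0.06614)) = 0.05228/0.5275 = 0.09911 m.
Re = ρVD_h/μ = 817.7·7.057·0.09911/0.00165 = 3.466e+05.
ε/D_h = 9.5e-05/0.09911 = 0.000959; Haaland gives 1/√f = -1.8 log₁₀[0.000104+1.99e-05] = 7.03, so f = 0.02024.
ΔP = f(L/D_h)(ρV²/2) = 0.02024·38.82/0.09911·2.036e+04 = 1.614e+05 Pa.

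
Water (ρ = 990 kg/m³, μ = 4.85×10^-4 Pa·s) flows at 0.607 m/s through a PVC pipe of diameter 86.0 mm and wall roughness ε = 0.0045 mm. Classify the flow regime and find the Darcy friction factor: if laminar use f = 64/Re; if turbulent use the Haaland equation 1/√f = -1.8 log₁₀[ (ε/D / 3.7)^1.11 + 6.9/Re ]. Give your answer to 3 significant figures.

f ≈ 0.0178

Re = ρVD/μ = 990·0.607·0.086/0.000485 = 1.066e+05.
Re > 4000 → turbulent. ε/D = 4.5e-06/0.086 = 5.23e-05; Haaland: 1/√f = -1.8 log₁₀[4.14e-06 + 6.48e-05] = 7.491, so f = 0.01782.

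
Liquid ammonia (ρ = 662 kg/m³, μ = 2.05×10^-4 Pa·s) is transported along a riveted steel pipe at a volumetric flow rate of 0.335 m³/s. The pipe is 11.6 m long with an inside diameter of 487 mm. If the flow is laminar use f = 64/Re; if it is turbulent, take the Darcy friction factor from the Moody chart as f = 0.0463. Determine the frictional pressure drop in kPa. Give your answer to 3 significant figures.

Cross-sectional area A = πD²/4 = π(0.487)²/4 = 0.1863 m²; mean velocity V = Q/A = 0.335/0.1863 = 1.798 m/s.
Reynolds number Re = ρVD/μ = 662 · 1.798 · 0.487 / 0.000205 = 2.828e+06.
Re > 4000 → turbulent; use the Moody-chart value f = 0.0463.
Darcy-Weisbach: ΔP = f(L/D)(ρV²/2) = 0.0463·(11.6/0.487)·(662·1.798²/2) = 0.0463·23.82·1071 = 1181 Pa.
ΔP = 1181 Pa = 1.18 kPa.

ΔP ≈ 1.18 kPa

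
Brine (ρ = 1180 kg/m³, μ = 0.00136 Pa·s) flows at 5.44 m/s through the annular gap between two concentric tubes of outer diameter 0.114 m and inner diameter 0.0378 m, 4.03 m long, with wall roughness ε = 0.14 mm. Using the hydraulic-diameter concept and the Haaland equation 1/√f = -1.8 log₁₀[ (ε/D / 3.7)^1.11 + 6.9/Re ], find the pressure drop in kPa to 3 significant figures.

ΔP ≈ 21.6 kPa

Hydraulic diameter D_h = 4A/P = D_o - D_i = 0.114 - 0.0378 = 0.0762 m.
Re = ρVD_h/μ = 1180·5.44·0.0762/0.00136 = 3.597e+05.
ε/D_h = 0.00014/0.0762 = 0.00184; Haaland gives 1/√f = -1.8 log₁₀[0.000215+1.92e-05] = 6.535, so f = 0.02342.
ΔP = f(L/D_h)(ρV²/2) = 0.02342·4.03/0.0762·1.746e+04 = 2.162e+04 Pa.
ΔP = 21.6 kPa.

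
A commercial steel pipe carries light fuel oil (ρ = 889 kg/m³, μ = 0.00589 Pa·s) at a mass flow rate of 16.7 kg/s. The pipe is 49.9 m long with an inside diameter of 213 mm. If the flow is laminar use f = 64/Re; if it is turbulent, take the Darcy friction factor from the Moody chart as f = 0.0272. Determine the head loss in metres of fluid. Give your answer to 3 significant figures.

h_f ≈ 0.0903 m

A = πD²/4 = π(0.213)²/4 = 0.03563 m²; mean velocity V = ṁ/(ρA) = 16.7/(889 · 0.03563) = 0.5272 m/s.
Reynolds number Re = ρVD/μ = 889 · 0.5272 · 0.213 / 0.00589 = 1.695e+04.
Re > 4000 → turbulent; use the Moody-chart value f = 0.0272.
Darcy-Weisbach: ΔP = f(L/D)(ρV²/2) = 0.0272·(49.9/0.213)·(889·0.5272²/2) = 0.0272·234.3·123.5 = 787.2 Pa.
Head loss h_f = ΔP/(ρg) = 787.2/(889·9.81) = 0.0903 m.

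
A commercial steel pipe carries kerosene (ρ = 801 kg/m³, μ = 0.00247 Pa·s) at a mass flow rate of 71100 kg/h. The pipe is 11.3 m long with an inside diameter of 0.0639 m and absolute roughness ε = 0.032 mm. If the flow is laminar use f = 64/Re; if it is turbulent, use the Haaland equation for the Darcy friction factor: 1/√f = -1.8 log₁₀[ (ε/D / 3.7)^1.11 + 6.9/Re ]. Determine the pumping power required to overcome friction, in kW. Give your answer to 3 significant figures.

P ≈ 1.97 kW

ṁ = 71100 kg/h = 71100/3600 = 19.75 kg/s.
A = πD²/4 = π(0.0639)²/4 = 0.003207 m²; mean velocity V = ṁ/(ρA) = 19.75/(801 · 0.003207) = 7.689 m/s.
Reynolds number Re = ρVD/μ = 801 · 7.689 · 0.0639 / 0.00247 = 1.593e+05.
Re > 4000 → turbulent. Relative roughness ε/D = 3.2e-05/0.0639 = 0.000501. Haaland: 1/√f = -1.8 log₁₀[(0.000501/3.7)^1.11 + 6.9/1.593e+05] = -1.8 log₁₀[5.08e-05 + 4.33e-05] = 7.247, so f = 0.01904.
Darcy-Weisbach: ΔP = f(L/D)(ρV²/2) = 0.01904·(11.3/0.0639)·(801·7.689²/2) = 0.01904·176.8·2.367e+04 = 7.971e+04 Pa.
Q = ṁ/ρ = 19.75/801 = 0.02466 m³/s.
Pumping power P = QΔP = 0.02466·7.971e+04 = 1965 W = 1.97 kW.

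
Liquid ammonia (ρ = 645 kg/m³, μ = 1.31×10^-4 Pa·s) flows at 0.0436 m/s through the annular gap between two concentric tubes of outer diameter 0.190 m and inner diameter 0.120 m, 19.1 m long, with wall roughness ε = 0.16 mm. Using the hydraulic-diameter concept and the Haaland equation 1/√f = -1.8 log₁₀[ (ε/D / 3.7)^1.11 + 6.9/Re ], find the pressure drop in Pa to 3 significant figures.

Hydraulic diameter D_h = 4A/P = D_o - D_i = 0.19 - 0.12 = 0.07 m.
Re = ρVD_h/μ = 645·0.0436·0.07/0.000131 = 1.503e+04.
ε/D_h = 0.00016/0.07 = 0.00229; Haaland gives 1/√f = -1.8 log₁₀[0.000274+0.000459] = 5.643, so f = 0.03141.
ΔP = f(L/D_h)(ρV²/2) = 0.03141·19.1/0.07·0.6131 = 5.254 Pa.

ΔP ≈ 5.25 Pa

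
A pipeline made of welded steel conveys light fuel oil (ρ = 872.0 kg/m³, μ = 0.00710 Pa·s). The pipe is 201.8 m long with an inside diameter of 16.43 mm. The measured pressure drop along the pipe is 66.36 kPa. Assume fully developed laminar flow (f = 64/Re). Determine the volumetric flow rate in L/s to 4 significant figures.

For laminar flow, f = 64/Re with Re = ρVD/μ, so Darcy-Weisbach reduces to ΔP = 32μLV/D². Solving for V: V = ΔP·D²/(32μL) = 6.636e+04·(0.01643)²/(32·0.0071·201.8) = 0.3907 m/s.
Check: Re = ρVD/μ = 872·0.3907·0.01643/0.0071 = 788.4 < 2300, so the laminar assumption holds.
Q = V·A = 0.3907·(π/4·0.01643²) = 8.284e-05 m³/s = 0.08284 L/s.

Q ≈ 0.08284 L/s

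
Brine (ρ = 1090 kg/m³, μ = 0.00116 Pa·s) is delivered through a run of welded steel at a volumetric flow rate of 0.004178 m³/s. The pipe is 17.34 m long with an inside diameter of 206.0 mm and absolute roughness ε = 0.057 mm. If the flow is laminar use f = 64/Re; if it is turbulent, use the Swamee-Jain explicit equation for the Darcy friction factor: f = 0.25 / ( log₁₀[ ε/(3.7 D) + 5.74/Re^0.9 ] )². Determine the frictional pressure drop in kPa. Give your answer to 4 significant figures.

ΔP ≈ 0.01828 kPa

Cross-sectional area A = πD²/4 = π(0.206)²/4 = 0.03333 m²; mean velocity V = Q/A = 0.004178/0.03333 = 0.1254 m/s.
Reynolds number Re = ρVD/μ = 1090 · 0.1254 · 0.206 / 0.00116 = 2.426e+04.
Re > 4000 → turbulent. Relative roughness ε/D = 5.7e-05/0.206 = 0.000277. Swamee-Jain: f = 0.25/(log₁₀[0.000277/3.7 + 5.74/2.426e+04^0.9])² = 0.25/(log₁₀[7.48e-05 + 0.000649])² = 0.25/(-3.14)² = 0.02535.
Darcy-Weisbach: ΔP = f(L/D)(ρV²/2) = 0.02535·(17.34/0.206)·(1090·0.1254²/2) = 0.02535·84.17·8.564 = 18.28 Pa.
ΔP = 18.28 Pa = 0.01828 kPa.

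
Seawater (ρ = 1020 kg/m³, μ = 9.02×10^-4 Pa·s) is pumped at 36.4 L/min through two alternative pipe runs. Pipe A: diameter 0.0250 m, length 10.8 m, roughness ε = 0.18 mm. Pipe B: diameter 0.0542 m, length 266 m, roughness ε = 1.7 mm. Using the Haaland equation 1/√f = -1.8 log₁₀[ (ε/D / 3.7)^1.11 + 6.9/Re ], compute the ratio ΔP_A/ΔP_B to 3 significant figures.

Pipe A: V = Q/A = 0.0006067/0.0004909 = 1.236 m/s; Re = 3.494e+04; ε/D = 0.0072; Haaland → f = 0.03597; ΔP_A = f(L/D)(ρV²/2) = 1.21e+04 Pa.
Pipe B: V = Q/A = 0.0006067/0.002307 = 0.2629 m/s; Re = 1.612e+04; ε/D = 0.0314; Haaland → f = 0.06021; ΔP_B = f(L/D)(ρV²/2) = 1.042e+04 Pa.
ΔP_A/ΔP_B = 1.21e+04/1.042e+04 = 1.16.

ΔP_A/ΔP_B ≈ 1.16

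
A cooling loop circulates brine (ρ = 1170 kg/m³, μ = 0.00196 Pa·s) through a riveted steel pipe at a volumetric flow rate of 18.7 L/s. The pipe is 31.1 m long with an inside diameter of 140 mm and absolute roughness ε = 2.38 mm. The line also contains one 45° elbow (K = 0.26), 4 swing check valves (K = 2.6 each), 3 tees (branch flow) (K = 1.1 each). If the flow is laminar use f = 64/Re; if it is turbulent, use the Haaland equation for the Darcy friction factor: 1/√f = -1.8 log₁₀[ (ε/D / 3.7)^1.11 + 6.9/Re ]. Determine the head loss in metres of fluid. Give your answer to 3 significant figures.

Q = 18.7 L/s = 18.7/1000 = 0.0187 m³/s.
Cross-sectional area A = πD²/4 = π(0.14)²/4 = 0.01539 m²; mean velocity V = Q/A = 0.0187/0.01539 = 1.215 m/s.
Reynolds number Re = ρVD/μ = 1170 · 1.215 · 0.14 / 0.00196 = 1.015e+05.
Re > 4000 → turbulent. Relative roughness ε/D = 0.00238/0.14 = 0.017. Haaland: 1/√f = -1.8 log₁₀[(0.017/3.7)^1.11 + 6.9/1.015e+05] = -1.8 log₁₀[0.00254 + 6.8e-05] = 4.65, so f = 0.04624.
Total minor-loss coefficient ΣK = 1·0.26 + 4·2.6 + 3·1.1 = 14.
ΔP = [f·L/D + ΣK]·(ρV²/2) = [0.04624·31.1/0.14 + 14]·(1170·1.215²/2) = [10.27 + 14]·863.3 = 2.092e+04 Pa.
Head loss h_f = ΔP/(ρg) = 2.092e+04/(1170·9.81) = 1.82 m.

h_f ≈ 1.82 m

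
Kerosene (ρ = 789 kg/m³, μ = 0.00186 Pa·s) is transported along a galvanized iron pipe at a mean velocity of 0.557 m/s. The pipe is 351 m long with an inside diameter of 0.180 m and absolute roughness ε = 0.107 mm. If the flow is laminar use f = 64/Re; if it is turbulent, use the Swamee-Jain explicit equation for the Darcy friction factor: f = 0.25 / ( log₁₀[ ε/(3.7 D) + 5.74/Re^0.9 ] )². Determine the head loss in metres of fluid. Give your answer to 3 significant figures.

h_f ≈ 0.726 m

Reynolds number Re = ρVD/μ = 789 · 0.557 · 0.18 / 0.00186 = 4.253e+04.
Re > 4000 → turbulent. Relative roughness ε/D = 0.000107/0.18 = 0.000594. Swamee-Jain: f = 0.25/(log₁₀[0.000594/3.7 + 5.74/4.253e+04^0.9])² = 0.25/(log₁₀[0.000161 + 0.000392])² = 0.25/(-3.258)² = 0.02356.
Darcy-Weisbach: ΔP = f(L/D)(ρV²/2) = 0.02356·(351/0.18)·(789·0.557²/2) = 0.02356·1950·122.4 = 5622 Pa.
Head loss h_f = ΔP/(ρg) = 5622/(789·9.81) = 0.726 m.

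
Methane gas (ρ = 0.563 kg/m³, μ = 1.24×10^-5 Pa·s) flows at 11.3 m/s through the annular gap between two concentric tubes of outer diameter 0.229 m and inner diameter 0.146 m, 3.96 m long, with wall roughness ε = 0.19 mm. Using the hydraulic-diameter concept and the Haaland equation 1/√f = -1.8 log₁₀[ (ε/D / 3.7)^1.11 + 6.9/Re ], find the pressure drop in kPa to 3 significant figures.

ΔP ≈ 0.0469 kPa

Hydraulic diameter D_h = 4A/P = D_o - D_i = 0.229 - 0.146 = 0.083 m.
Re = ρVD_h/μ = 0.563·11.3·0.083/1.24e-05 = 4.258e+04.
ε/D_h = 0.00019/0.083 = 0.00229; Haaland gives 1/√f = -1.8 log₁₀[0.000274+0.000162] = 6.048, so f = 0.02734.
ΔP = f(L/D_h)(ρV²/2) = 0.02734·3.96/0.083·35.94 = 46.88 Pa.
ΔP = 0.0469 kPa.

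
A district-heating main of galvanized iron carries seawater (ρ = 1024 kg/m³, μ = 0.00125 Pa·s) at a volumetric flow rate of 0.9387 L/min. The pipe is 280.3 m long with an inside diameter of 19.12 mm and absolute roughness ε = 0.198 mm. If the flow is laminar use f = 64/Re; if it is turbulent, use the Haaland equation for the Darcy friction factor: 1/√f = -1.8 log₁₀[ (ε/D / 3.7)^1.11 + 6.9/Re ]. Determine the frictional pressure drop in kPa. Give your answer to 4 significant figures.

ΔP ≈ 1.671 kPa

Q = 0.9387 L/min = 0.9387/60000 = 1.565e-05 m³/s.
Cross-sectional area A = πD²/4 = π(0.01912)²/4 = 0.0002871 m²; mean velocity V = Q/A = 1.565e-05/0.0002871 = 0.05449 m/s.
Reynolds number Re = ρVD/μ = 1024 · 0.05449 · 0.01912 / 0.00125 = 853.5.
Re < 2300 → laminar flow, so f = 64/Re = 64/853.5 = 0.07499 (the turbulent correlation is not needed).
Darcy-Weisbach: ΔP = f(L/D)(ρV²/2) = 0.07499·(280.3/0.01912)·(1024·0.05449²/2) = 0.07499·1.466e+04·1.52 = 1671 Pa.
ΔP = 1671 Pa = 1.671 kPa.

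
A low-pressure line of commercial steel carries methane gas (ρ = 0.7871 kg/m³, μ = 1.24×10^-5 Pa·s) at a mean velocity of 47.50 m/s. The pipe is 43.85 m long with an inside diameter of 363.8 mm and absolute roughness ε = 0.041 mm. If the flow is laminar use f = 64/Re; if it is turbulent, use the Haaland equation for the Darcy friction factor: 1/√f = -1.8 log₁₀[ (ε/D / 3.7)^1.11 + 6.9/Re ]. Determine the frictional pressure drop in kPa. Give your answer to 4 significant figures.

ΔP ≈ 1.436 kPa

Reynolds number Re = ρVD/μ = 0.7871 · 47.5 · 0.3638 / 1.24e-05 = 1.097e+06.
Re > 4000 → turbulent. Relative roughness ε/D = 4.1e-05/0.3638 = 0.000113. Haaland: 1/√f = -1.8 log₁₀[(0.000113/3.7)^1.11 + 6.9/1.097e+06] = -1.8 log₁₀[9.7e-06 + 6.29e-06] = 8.633, so f = 0.01342.
Darcy-Weisbach: ΔP = f(L/D)(ρV²/2) = 0.01342·(43.85/0.3638)·(0.7871·47.5²/2) = 0.01342·120.5·887.9 = 1436 Pa.
ΔP = 1436 Pa = 1.436 kPa.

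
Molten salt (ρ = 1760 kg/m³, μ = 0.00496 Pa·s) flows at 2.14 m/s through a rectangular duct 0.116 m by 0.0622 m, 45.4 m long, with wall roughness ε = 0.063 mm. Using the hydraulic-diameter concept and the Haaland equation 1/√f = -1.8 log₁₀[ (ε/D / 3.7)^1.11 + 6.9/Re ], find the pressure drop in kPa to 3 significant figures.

ΔP ≈ 50.7 kPa

Hydraulic diameter D_h = 4A/P = 4·(0.116·0.0622)/(2·(0.116+0.0622)) = 0.02886/0.3564 = 0.08098 m.
Re = ρVD_h/μ = 1760·2.14·0.08098/0.00496 = 6.149e+04.
ε/D_h = 6.3e-05/0.08098 = 0.000778; Haaland gives 1/√f = -1.8 log₁₀[8.28e-05+0.000112] = 6.678, so f = 0.02243.
ΔP = f(L/D_h)(ρV²/2) = 0.02243·45.4/0.08098·4030 = 5.067e+04 Pa.
ΔP = 50.7 kPa.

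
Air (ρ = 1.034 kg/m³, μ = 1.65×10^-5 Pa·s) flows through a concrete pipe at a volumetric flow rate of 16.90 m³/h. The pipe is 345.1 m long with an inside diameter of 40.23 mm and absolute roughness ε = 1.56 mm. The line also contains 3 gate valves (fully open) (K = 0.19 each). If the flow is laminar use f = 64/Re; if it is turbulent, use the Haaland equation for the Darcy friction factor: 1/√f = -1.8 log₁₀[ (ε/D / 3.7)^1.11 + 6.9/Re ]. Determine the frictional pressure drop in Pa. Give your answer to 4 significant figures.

Q = 16.90 m³/h = 16.90/3600 = 0.004694 m³/s.
Cross-sectional area A = πD²/4 = π(0.04023)²/4 = 0.001271 m²; mean velocity V = Q/A = 0.004694/0.001271 = 3.693 m/s.
Reynolds number Re = ρVD/μ = 1.034 · 3.693 · 0.04023 / 1.65e-05 = 9311.
Re > 4000 → turbulent. Relative roughness ε/D = 0.00156/0.04023 = 0.0388. Haaland: 1/√f = -1.8 log₁₀[(0.0388/3.7)^1.11 + 6.9/9311] = -1.8 log₁₀[0.00635 + 0.000741] = 3.869, so f = 0.0668.
Total minor-loss coefficient ΣK = 3·0.19 = 0.57.
ΔP = [f·L/D + ΣK]·(ρV²/2) = [0.0668·345.1/0.04023 + 0.57]·(1.034·3.693²/2) = [573.1 + 0.57]·7.051 = 4045 Pa.

ΔP ≈ 4045 Pa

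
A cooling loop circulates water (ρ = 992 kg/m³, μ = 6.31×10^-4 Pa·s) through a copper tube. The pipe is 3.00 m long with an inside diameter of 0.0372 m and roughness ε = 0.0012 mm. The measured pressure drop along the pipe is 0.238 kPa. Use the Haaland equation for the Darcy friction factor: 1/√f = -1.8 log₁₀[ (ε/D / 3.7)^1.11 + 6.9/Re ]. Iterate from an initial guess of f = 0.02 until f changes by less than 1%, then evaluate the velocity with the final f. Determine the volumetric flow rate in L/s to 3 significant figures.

Rearranging Darcy-Weisbach: V = √(2·ΔP·D/(f·L·ρ)). With ε/D = 1.2e-06/0.0372 = 3.23e-05, iterate starting from f = 0.02:
  f = 0.02 → V = √(2·238·0.0372/(0.02·3·992)) = 0.5454 m/s; Re = ρVD/μ = 3.19e+04; f → 0.02304
  f = 0.02304 → V = 0.5082 m/s; Re = 2.972e+04; f → 0.02343
  f = 0.02343 → V = 0.504 m/s; Re = 2.947e+04; f → 0.02347
Converged (Δf/f < 1%). With the final f = 0.02347: V = √(2·238·0.0372/(0.02347·3·992)) = 0.5035 m/s.
Q = V·A = 0.5035·(π/4·0.0372²) = 0.0005472 m³/s = 0.547 L/s.

Q ≈ 0.547 L/s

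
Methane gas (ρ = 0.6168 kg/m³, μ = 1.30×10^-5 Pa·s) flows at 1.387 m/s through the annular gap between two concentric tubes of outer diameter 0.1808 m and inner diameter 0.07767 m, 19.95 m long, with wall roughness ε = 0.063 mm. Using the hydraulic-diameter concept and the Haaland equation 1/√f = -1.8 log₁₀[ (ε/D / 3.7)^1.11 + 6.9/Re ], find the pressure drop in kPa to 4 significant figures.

Hydraulic diameter D_h = 4A/P = D_o - D_i = 0.1808 - 0.07767 = 0.1031 m.
Re = ρVD_h/μ = 0.6168·1.387·0.1031/1.3e-05 = 6787.
ε/D_h = 6.3e-05/0.1031 = 0.000611; Haaland gives 1/√f = -1.8 log₁₀[6.33e-05+0.00102] = 5.34, so f = 0.03507.
ΔP = f(L/D_h)(ρV²/2) = 0.03507·19.95/0.1031·0.5933 = 4.025 Pa.
ΔP = 0.004025 kPa.

ΔP ≈ 0.004025 kPa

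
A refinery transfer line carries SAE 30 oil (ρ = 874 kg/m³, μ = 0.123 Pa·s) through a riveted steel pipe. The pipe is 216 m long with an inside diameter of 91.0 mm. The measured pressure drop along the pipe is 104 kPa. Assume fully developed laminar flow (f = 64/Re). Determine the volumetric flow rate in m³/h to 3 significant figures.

Q ≈ 23.7 m³/h

For laminar flow, f = 64/Re with Re = ρVD/μ, so Darcy-Weisbach reduces to ΔP = 32μLV/D². Solving for V: V = ΔP·D²/(32μL) = 1.04e+05·(0.091)²/(32·0.123·216) = 1.013 m/s.
Check: Re = ρVD/μ = 874·1.013·0.091/0.123 = 655 < 2300, so the laminar assumption holds.
Q = V·A = 1.013·(π/4·0.091²) = 0.006588 m³/s = 23.7 m³/h.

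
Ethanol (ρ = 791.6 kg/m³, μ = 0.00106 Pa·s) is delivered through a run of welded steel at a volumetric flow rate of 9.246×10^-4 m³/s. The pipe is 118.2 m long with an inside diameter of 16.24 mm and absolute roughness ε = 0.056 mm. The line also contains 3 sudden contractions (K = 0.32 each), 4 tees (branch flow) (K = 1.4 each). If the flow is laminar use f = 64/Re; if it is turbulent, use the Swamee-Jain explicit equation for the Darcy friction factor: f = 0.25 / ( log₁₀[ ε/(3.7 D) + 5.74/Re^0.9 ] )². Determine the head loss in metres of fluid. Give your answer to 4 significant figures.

Cross-sectional area A = πD²/4 = π(0.01624)²/4 = 0.0002071 m²; mean velocity V = Q/A = 0.0009246/0.0002071 = 4.464 m/s.
Reynolds number Re = ρVD/μ = 791.6 · 4.464 · 0.01624 / 0.00106 = 5.413e+04.
Re > 4000 → turbulent. Relative roughness ε/D = 5.6e-05/0.01624 = 0.00345. Swamee-Jain: f = 0.25/(log₁₀[0.00345/3.7 + 5.74/5.413e+04^0.9])² = 0.25/(log₁₀[0.000932 + 0.000315])² = 0.25/(-2.904)² = 0.02964.
Total minor-loss coefficient ΣK = 3·0.32 + 4·1.4 = 6.56.
ΔP = [f·L/D + ΣK]·(ρV²/2) = [0.02964·118.2/0.01624 + 6.56]·(791.6·4.464²/2) = [215.8 + 6.56]·7886 = 1.753e+06 Pa.
Head loss h_f = ΔP/(ρg) = 1.753e+06/(791.6·9.81) = 225.8 m.

h_f ≈ 225.8 m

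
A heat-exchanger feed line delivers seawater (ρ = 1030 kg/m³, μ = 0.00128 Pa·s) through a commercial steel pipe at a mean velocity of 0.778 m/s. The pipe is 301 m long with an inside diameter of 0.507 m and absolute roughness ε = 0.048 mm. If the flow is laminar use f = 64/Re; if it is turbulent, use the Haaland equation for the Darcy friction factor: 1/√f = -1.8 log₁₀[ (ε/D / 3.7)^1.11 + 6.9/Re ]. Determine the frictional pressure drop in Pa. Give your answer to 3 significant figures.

ΔP ≈ 2790 Pa

Reynolds number Re = ρVD/μ = 1030 · 0.778 · 0.507 / 0.00128 = 3.174e+05.
Re > 4000 → turbulent. Relative roughness ε/D = 4.8e-05/0.507 = 9.47e-05. Haaland: 1/√f = -1.8 log₁₀[(9.47e-05/3.7)^1.11 + 6.9/3.174e+05] = -1.8 log₁₀[8e-06 + 2.17e-05] = 8.148, so f = 0.01506.
Darcy-Weisbach: ΔP = f(L/D)(ρV²/2) = 0.01506·(301/0.507)·(1030·0.778²/2) = 0.01506·593.7·311.7 = 2787 Pa.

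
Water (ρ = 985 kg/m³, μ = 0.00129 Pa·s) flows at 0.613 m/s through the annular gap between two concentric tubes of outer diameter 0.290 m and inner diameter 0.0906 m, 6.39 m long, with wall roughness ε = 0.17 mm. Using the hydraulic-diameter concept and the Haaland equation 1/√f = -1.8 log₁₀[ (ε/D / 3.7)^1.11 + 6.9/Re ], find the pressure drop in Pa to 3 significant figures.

ΔP ≈ 128 Pa

Hydraulic diameter D_h = 4A/P = D_o - D_i = 0.29 - 0.0906 = 0.1994 m.
Re = ρVD_h/μ = 985·0.613·0.1994/0.00129 = 9.333e+04.
ε/D_h = 0.00017/0.1994 = 0.000853; Haaland gives 1/√f = -1.8 log₁₀[9.17e-05+7.39e-05] = 6.806, so f = 0.02159.
ΔP = f(L/D_h)(ρV²/2) = 0.02159·6.39/0.1994·185.1 = 128.1 Pa.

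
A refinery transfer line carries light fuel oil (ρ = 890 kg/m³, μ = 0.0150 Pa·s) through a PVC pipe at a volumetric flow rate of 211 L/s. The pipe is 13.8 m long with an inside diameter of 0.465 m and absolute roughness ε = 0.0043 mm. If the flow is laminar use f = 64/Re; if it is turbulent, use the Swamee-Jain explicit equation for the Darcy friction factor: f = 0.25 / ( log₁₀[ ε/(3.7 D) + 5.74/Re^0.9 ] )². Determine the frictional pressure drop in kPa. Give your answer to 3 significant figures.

Q = 211 L/s = 211/1000 = 0.211 m³/s.
Cross-sectional area A = πD²/4 = π(0.465)²/4 = 0.1698 m²; mean velocity V = Q/A = 0.211/0.1698 = 1.242 m/s.
Reynolds number Re = ρVD/μ = 890 · 1.242 · 0.465 / 0.015 = 3.428e+04.
Re > 4000 → turbulent. Relative roughness ε/D = 4.3e-06/0.465 = 9.25e-06. Swamee-Jain: f = 0.25/(log₁₀[9.25e-06/3.7 + 5.74/3.428e+04^0.9])² = 0.25/(log₁₀[2.5e-06 + 0.000476])² = 0.25/(-3.32)² = 0.02268.
Darcy-Weisbach: ΔP = f(L/D)(ρV²/2) = 0.02268·(13.8/0.465)·(890·1.242²/2) = 0.02268·29.68·687 = 462.3 Pa.
ΔP = 462.3 Pa = 0.462 kPa.

ΔP ≈ 0.462 kPa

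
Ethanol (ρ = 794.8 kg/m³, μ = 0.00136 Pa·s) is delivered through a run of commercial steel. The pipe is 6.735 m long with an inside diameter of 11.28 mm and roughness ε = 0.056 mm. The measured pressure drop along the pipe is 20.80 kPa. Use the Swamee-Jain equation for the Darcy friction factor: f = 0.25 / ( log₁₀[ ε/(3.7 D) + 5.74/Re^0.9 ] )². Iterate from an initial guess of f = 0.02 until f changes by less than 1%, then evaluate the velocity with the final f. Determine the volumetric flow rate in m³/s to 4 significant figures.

Q ≈ 1.512×10^-4 m³/s

Rearranging Darcy-Weisbach: V = √(2·ΔP·D/(f·L·ρ)). With ε/D = 5.6e-05/0.01128 = 0.00496, iterate starting from f = 0.02:
  f = 0.02 → V = √(2·2.08e+04·0.01128/(0.02·6.735·794.8)) = 2.094 m/s; Re = ρVD/μ = 1.38e+04; f → 0.03653
  f = 0.03653 → V = 1.549 m/s; Re = 1.021e+04; f → 0.03816
  f = 0.03816 → V = 1.516 m/s; Re = 9992; f → 0.03829
Converged (Δf/f < 1%). With the final f = 0.03829: V = √(2·2.08e+04·0.01128/(0.03829·6.735·794.8)) = 1.513 m/s.
Q = V·A = 1.513·(π/4·0.01128²) = 0.0001512 m³/s = 1.512×10^-4 m³/s.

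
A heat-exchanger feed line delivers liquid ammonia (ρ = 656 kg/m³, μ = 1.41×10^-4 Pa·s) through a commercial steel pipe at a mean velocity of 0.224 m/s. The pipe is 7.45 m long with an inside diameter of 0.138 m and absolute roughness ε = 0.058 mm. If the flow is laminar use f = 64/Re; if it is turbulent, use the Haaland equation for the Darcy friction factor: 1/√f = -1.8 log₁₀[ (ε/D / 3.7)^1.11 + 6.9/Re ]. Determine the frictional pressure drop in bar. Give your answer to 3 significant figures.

Reynolds number Re = ρVD/μ = 656 · 0.224 · 0.138 / 0.000141 = 1.438e+05.
Re > 4000 → turbulent. Relative roughness ε/D = 5.8e-05/0.138 = 0.00042. Haaland: 1/√f = -1.8 log₁₀[(0.00042/3.7)^1.11 + 6.9/1.438e+05] = -1.8 log₁₀[4.18e-05 + 4.8e-05] = 7.284, so f = 0.01885.
Darcy-Weisbach: ΔP = f(L/D)(ρV²/2) = 0.01885·(7.45/0.138)·(656·0.224²/2) = 0.01885·53.99·16.46 = 16.75 Pa.
ΔP = 16.75 Pa = 1.67×10^-4 bar.

ΔP ≈ 1.67×10^-4 bar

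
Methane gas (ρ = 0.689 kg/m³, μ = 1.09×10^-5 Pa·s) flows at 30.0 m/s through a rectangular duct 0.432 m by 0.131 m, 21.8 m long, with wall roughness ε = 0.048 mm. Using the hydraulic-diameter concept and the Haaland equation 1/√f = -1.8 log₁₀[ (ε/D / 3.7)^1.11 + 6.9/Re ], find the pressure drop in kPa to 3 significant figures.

ΔP ≈ 0.538 kPa

Hydraulic diameter D_h = 4A/P = 4·(0.432·0.131)/(2·(0.432+0.131)) = 0.2264/1.126 = 0.201 m.
Re = ρVD_h/μ = 0.689·30·0.201/1.09e-05 = 3.812e+05.
ε/D_h = 4.8e-05/0.201 = 0.000239; Haaland gives 1/√f = -1.8 log₁₀[2.23e-05+1.81e-05] = 7.908, so f = 0.01599.
ΔP = f(L/D_h)(ρV²/2) = 0.01599·21.8/0.201·310 = 537.6 Pa.
ΔP = 0.538 kPa.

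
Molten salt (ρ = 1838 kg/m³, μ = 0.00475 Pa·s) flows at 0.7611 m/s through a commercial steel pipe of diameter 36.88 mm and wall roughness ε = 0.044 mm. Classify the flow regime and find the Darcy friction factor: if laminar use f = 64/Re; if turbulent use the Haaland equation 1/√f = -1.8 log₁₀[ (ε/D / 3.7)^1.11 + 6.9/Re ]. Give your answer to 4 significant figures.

Re = ρVD/μ = 1838·0.7611·0.03688/0.00475 = 1.086e+04.
Re > 4000 → turbulent. ε/D = 4.4e-05/0.03688 = 0.00119; Haaland: 1/√f = -1.8 log₁₀[0.000133 + 0.000635] = 5.606, so f = 0.03182.

f ≈ 0.03182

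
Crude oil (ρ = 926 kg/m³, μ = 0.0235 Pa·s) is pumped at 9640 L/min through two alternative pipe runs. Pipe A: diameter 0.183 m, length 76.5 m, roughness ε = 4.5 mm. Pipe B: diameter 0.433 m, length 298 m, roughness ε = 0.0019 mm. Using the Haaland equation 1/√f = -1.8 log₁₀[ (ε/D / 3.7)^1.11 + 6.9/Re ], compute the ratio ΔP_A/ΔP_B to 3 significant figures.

Pipe A: V = Q/A = 0.1607/0.0263 = 6.108 m/s; Re = 4.405e+04; ε/D = 0.0246; Haaland → f = 0.0536; ΔP_A = f(L/D)(ρV²/2) = 3.871e+05 Pa.
Pipe B: V = Q/A = 0.1607/0.1473 = 1.091 m/s; Re = 1.862e+04; ε/D = 4.39e-06; Haaland → f = 0.02622; ΔP_B = f(L/D)(ρV²/2) = 9947 Pa.
ΔP_A/ΔP_B = 3.871e+05/9947 = 38.9.

ΔP_A/ΔP_B ≈ 38.9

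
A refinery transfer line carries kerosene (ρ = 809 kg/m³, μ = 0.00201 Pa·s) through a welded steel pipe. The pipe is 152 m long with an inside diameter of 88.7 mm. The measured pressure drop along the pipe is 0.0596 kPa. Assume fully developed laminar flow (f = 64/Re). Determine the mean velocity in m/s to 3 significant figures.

V ≈ 0.0480 m/s

For laminar flow, f = 64/Re with Re = ρVD/μ, so Darcy-Weisbach reduces to ΔP = 32μLV/D². Solving for V: V = ΔP·D²/(32μL) = 59.6·(0.0887)²/(32·0.00201·152) = 0.04796 m/s.
Check: Re = ρVD/μ = 809·0.04796·0.0887/0.00201 = 1712 < 2300, so the laminar assumption holds.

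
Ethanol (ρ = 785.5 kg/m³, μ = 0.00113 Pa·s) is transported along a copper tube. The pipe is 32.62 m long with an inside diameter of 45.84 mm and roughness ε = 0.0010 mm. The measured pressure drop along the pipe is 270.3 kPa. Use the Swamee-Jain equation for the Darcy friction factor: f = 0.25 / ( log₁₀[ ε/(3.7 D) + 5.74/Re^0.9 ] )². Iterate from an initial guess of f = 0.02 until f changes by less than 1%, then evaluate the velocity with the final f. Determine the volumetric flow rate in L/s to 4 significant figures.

Rearranging Darcy-Weisbach: V = √(2·ΔP·D/(f·L·ρ)). With ε/D = 1e-06/0.04584 = 2.18e-05, iterate starting from f = 0.02:
  f = 0.02 → V = √(2·2.703e+05·0.04584/(0.02·32.62·785.5)) = 6.954 m/s; Re = ρVD/μ = 2.216e+05; f → 0.01544
  f = 0.01544 → V = 7.915 m/s; Re = 2.522e+05; f → 0.01508
  f = 0.01508 → V = 8.008 m/s; Re = 2.552e+05; f → 0.01505
Converged (Δf/f < 1%). With the final f = 0.01505: V = √(2·2.703e+05·0.04584/(0.01505·32.62·785.5)) = 8.016 m/s.
Q = V·A = 8.016·(π/4·0.04584²) = 0.01323 m³/s = 13.23 L/s.

Q ≈ 13.23 L/s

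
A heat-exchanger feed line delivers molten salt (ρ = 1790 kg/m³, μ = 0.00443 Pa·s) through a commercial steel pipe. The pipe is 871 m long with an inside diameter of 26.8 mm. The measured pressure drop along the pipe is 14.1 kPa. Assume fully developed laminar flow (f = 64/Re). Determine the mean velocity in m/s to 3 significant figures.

V ≈ 0.0820 m/s

For laminar flow, f = 64/Re with Re = ρVD/μ, so Darcy-Weisbach reduces to ΔP = 32μLV/D². Solving for V: V = ΔP·D²/(32μL) = 1.41e+04·(0.0268)²/(32·0.00443·871) = 0.08202 m/s.
Check: Re = ρVD/μ = 1790·0.08202·0.0268/0.00443 = 888.2 < 2300, so the laminar assumption holds.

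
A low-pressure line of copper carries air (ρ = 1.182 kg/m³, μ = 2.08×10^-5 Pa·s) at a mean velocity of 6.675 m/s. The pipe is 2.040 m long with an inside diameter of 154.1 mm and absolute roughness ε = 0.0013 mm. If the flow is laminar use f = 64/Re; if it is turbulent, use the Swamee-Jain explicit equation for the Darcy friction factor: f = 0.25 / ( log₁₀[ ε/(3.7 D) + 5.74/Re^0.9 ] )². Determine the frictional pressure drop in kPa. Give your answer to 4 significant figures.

Reynolds number Re = ρVD/μ = 1.182 · 6.675 · 0.1541 / 2.08e-05 = 5.845e+04.
Re > 4000 → turbulent. Relative roughness ε/D = 1.3e-06/0.1541 = 8.44e-06. Swamee-Jain: f = 0.25/(log₁₀[8.44e-06/3.7 + 5.74/5.845e+04^0.9])² = 0.25/(log₁₀[2.28e-06 + 0.000294])² = 0.25/(-3.528)² = 0.02009.
Darcy-Weisbach: ΔP = f(L/D)(ρV²/2) = 0.02009·(2.04/0.1541)·(1.182·6.675²/2) = 0.02009·13.24·26.33 = 7.002 Pa.
ΔP = 7.002 Pa = 0.007002 kPa.

ΔP ≈ 0.007002 kPa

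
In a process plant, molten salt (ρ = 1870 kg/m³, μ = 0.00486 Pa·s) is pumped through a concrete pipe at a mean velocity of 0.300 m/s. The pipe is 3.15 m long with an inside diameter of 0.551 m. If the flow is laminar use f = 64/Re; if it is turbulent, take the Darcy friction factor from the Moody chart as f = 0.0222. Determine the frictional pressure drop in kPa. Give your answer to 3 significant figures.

Reynolds number Re = ρVD/μ = 1870 · 0.3 · 0.551 / 0.00486 = 6.36e+04.
Re > 4000 → turbulent; use the Moody-chart value f = 0.0222.
Darcy-Weisbach: ΔP = f(L/D)(ρV²/2) = 0.0222·(3.15/0.551)·(1870·0.3²/2) = 0.0222·5.717·84.15 = 10.68 Pa.
ΔP = 10.68 Pa = 0.0107 kPa.

ΔP ≈ 0.0107 kPa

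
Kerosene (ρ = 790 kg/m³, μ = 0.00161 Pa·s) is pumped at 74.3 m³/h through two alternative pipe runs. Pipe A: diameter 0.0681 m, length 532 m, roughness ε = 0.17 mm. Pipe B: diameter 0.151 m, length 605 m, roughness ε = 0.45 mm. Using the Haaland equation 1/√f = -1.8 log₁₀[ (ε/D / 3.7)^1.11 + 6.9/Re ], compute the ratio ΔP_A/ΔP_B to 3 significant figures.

Pipe A: V = Q/A = 0.02064/0.003642 = 5.666 m/s; Re = 1.893e+05; ε/D = 0.0025; Haaland → f = 0.02563; ΔP_A = f(L/D)(ρV²/2) = 2.539e+06 Pa.
Pipe B: V = Q/A = 0.02064/0.01791 = 1.153 m/s; Re = 8.539e+04; ε/D = 0.00298; Haaland → f = 0.02753; ΔP_B = f(L/D)(ρV²/2) = 5.788e+04 Pa.
ΔP_A/ΔP_B = 2.539e+06/5.788e+04 = 43.9.

ΔP_A/ΔP_B ≈ 43.9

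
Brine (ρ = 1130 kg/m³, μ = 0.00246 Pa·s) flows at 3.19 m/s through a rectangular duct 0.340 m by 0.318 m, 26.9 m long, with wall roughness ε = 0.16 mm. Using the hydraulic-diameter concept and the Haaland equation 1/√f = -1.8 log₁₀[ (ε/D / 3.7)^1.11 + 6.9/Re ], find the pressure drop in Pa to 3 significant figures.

Hydraulic diameter D_h = 4A/P = 4·(0.34·0.318)/(2·(0.34+0.318)) = 0.4325/1.316 = 0.3286 m.
Re = ρVD_h/μ = 1130·3.19·0.3286/0.00246 = 4.816e+05.
ε/D_h = 0.00016/0.3286 = 0.000487; Haaland gives 1/√f = -1.8 log₁₀[4.92e-05+1.43e-05] = 7.554, so f = 0.01752.
ΔP = f(L/D_h)(ρV²/2) = 0.01752·26.9/0.3286·5749 = 8247 Pa.

ΔP ≈ 8250 Pa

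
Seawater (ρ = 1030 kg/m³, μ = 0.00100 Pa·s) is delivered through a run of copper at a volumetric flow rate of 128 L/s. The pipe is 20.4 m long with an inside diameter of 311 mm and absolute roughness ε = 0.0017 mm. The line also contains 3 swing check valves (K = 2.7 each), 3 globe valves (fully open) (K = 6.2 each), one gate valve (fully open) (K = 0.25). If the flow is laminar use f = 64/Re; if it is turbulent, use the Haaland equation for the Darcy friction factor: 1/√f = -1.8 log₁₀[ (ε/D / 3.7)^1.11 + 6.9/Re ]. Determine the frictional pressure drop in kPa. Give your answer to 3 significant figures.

Q = 128 L/s = 128/1000 = 0.128 m³/s.
Cross-sectional area A = πD²/4 = π(0.311)²/4 = 0.07596 m²; mean velocity V = Q/A = 0.128/0.07596 = 1.685 m/s.
Reynolds number Re = ρVD/μ = 1030 · 1.685 · 0.311 / 0.001 = 5.398e+05.
Re > 4000 → turbulent. Relative roughness ε/D = 1.7e-06/0.311 = 5.47e-06. Haaland: 1/√f = -1.8 log₁₀[(5.47e-06/3.7)^1.11 + 6.9/5.398e+05] = -1.8 log₁₀[3.37e-07 + 1.28e-05] = 8.788, so f = 0.01295.
Total minor-loss coefficient ΣK = 3·2.7 + 3·6.2 + 1·0.25 = 27.
ΔP = [f·L/D + ΣK]·(ρV²/2) = [0.01295·20.4/0.311 + 27]·(1030·1.685²/2) = [0.8494 + 27]·1462 = 4.065e+04 Pa.
ΔP = 4.065e+04 Pa = 40.6 kPa.

ΔP ≈ 40.6 kPa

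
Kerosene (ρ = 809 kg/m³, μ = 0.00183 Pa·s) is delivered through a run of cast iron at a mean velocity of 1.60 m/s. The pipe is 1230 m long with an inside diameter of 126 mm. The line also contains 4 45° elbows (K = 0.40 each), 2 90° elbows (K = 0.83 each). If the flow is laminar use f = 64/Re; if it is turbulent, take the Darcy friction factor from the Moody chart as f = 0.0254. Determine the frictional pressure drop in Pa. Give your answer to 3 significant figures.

Reynolds number Re = ρVD/μ = 809 · 1.6 · 0.126 / 0.00183 = 8.912e+04.
Re > 4000 → turbulent; use the Moody-chart value f = 0.0254.
Total minor-loss coefficient ΣK = 4·0.4 + 2·0.83 = 3.26.
ΔP = [f·L/D + ΣK]·(ρV²/2) = [0.0254·1230/0.126 + 3.26]·(809·1.6²/2) = [248 + 3.26]·1036 = 2.601e+05 Pa.

ΔP ≈ 260000 Pa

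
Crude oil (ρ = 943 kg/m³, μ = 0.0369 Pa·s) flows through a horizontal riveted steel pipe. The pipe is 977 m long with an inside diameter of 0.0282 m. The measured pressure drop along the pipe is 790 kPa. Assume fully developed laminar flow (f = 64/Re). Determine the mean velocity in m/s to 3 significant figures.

V ≈ 0.545 m/s

For laminar flow, f = 64/Re with Re = ρVD/μ, so Darcy-Weisbach reduces to ΔP = 32μLV/D². Solving for V: V = ΔP·D²/(32μL) = 7.9e+05·(0.0282)²/(32·0.0369·977) = 0.5446 m/s.
Check: Re = ρVD/μ = 943·0.5446·0.0282/0.0369 = 392.5 < 2300, so the laminar assumption holds.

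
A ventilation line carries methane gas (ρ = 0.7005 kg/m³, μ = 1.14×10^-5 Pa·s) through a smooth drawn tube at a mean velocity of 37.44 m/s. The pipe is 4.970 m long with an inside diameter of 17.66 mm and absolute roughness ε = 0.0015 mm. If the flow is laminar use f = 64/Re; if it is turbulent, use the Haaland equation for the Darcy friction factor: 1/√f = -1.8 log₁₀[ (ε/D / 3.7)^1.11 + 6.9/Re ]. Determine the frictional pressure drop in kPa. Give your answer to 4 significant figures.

Reynolds number Re = ρVD/μ = 0.7005 · 37.44 · 0.01766 / 1.14e-05 = 4.063e+04.
Re > 4000 → turbulent. Relative roughness ε/D = 1.5e-06/0.01766 = 8.49e-05. Haaland: 1/√f = -1.8 log₁₀[(8.49e-05/3.7)^1.11 + 6.9/4.063e+04] = -1.8 log₁₀[7.09e-06 + 0.00017] = 6.754, so f = 0.02192.
Darcy-Weisbach: ΔP = f(L/D)(ρV²/2) = 0.02192·(4.97/0.01766)·(0.7005·37.44²/2) = 0.02192·281.4·491 = 3029 Pa.
ΔP = 3029 Pa = 3.029 kPa.

ΔP ≈ 3.029 kPa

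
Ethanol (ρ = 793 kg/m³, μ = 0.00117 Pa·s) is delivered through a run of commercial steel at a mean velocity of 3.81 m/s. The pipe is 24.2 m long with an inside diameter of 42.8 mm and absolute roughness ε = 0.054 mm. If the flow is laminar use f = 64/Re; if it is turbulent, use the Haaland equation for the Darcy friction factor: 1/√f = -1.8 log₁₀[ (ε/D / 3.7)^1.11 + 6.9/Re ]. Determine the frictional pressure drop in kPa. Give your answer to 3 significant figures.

Reynolds number Re = ρVD/μ = 793 · 3.81 · 0.0428 / 0.00117 = 1.105e+05.
Re > 4000 → turbulent. Relative roughness ε/D = 5.4e-05/0.0428 = 0.00126. Haaland: 1/√f = -1.8 log₁₀[(0.00126/3.7)^1.11 + 6.9/1.105e+05] = -1.8 log₁₀[0.000142 + 6.24e-05] = 6.642, so f = 0.02267.
Darcy-Weisbach: ΔP = f(L/D)(ρV²/2) = 0.02267·(24.2/0.0428)·(793·3.81²/2) = 0.02267·565.4·5756 = 7.376e+04 Pa.
ΔP = 7.376e+04 Pa = 73.8 kPa.

ΔP ≈ 73.8 kPa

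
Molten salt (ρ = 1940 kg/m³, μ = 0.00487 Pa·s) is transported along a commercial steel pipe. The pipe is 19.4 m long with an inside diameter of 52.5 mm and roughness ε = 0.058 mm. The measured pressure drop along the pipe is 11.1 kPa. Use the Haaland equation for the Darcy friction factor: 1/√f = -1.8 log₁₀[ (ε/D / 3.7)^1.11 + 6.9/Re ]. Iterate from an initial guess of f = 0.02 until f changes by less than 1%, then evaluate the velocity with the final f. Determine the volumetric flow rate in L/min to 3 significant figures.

Rearranging Darcy-Weisbach: V = √(2·ΔP·D/(f·L·ρ)). With ε/D = 5.8e-05/0.0525 = 0.0011, iterate starting from f = 0.02:
  f = 0.02 → V = √(2·1.11e+04·0.0525/(0.02·19.4·1940)) = 1.244 m/s; Re = ρVD/μ = 2.602e+04; f → 0.02651
  f = 0.02651 → V = 1.081 m/s; Re = 2.26e+04; f → 0.02719
  f = 0.02719 → V = 1.067 m/s; Re = 2.232e+04; f → 0.02726
Converged (Δf/f < 1%). With the final f = 0.02726: V = √(2·1.11e+04·0.0525/(0.02726·19.4·1940)) = 1.066 m/s.
Q = V·A = 1.066·(π/4·0.0525²) = 0.002307 m³/s = 138 L/min.

Q ≈ 138 L/min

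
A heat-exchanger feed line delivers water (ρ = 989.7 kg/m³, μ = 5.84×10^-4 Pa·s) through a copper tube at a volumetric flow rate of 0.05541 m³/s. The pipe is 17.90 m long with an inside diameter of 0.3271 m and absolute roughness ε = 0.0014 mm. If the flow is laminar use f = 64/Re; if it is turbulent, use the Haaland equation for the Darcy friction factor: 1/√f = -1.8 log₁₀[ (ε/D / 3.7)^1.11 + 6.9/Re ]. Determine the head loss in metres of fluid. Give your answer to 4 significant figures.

h_f ≈ 0.01681 m

Cross-sectional area A = πD²/4 = π(0.3271)²/4 = 0.08403 m²; mean velocity V = Q/A = 0.05541/0.08403 = 0.6594 m/s.
Reynolds number Re = ρVD/μ = 989.7 · 0.6594 · 0.3271 / 0.000584 = 3.655e+05.
Re > 4000 → turbulent. Relative roughness ε/D = 1.4e-06/0.3271 = 4.28e-06. Haaland: 1/√f = -1.8 log₁₀[(4.28e-06/3.7)^1.11 + 6.9/3.655e+05] = -1.8 log₁₀[2.57e-07 + 1.89e-05] = 8.493, so f = 0.01386.
Darcy-Weisbach: ΔP = f(L/D)(ρV²/2) = 0.01386·(17.9/0.3271)·(989.7·0.6594²/2) = 0.01386·54.72·215.2 = 163.2 Pa.
Head loss h_f = ΔP/(ρg) = 163.2/(989.7·9.81) = 0.01681 m.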